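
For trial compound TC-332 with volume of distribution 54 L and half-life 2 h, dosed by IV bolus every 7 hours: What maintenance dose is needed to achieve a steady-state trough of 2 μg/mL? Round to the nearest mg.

1114 mg

τ/t½ = 7/2 ≈ 3.5, so f = (1/2)^(7/2) ≈ 0.088388.
Cmin,ss = (D/Vd)·f/(1−f), so D = Cmin,ss·Vd·(1−f)/f.
D = 2 × 54 × (1−f)/f ≈ 2 × 54 × 10.31375 ≈ 1113.88 mg.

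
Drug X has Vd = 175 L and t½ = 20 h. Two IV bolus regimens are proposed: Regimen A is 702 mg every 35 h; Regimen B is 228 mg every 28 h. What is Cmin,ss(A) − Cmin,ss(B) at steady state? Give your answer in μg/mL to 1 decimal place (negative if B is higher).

0.9 μg/mL

Regimen A: f = (1/2)^(35/20) ≈ 0.2973; Cmin,ss = (702/175)·f/(1−f) ≈ 1.697 μg/mL.
Regimen B: f = (1/2)^(28/20) ≈ 0.3789; Cmin,ss = (228/175)·f/(1−f) ≈ 0.795 μg/mL.
Difference ≈ 1.697 − 0.795 ≈ 0.902 μg/mL.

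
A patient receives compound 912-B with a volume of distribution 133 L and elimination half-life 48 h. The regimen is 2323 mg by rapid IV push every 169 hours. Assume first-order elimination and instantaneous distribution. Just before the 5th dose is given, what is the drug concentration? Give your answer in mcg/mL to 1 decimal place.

f = (1/2)^(τ/t½) = (1/2)^(169/48) ≈ 0.0871.
C₀ = D/Vd = 2323/133 ≈ 17.466 mcg/mL.
Before the 5th dose, 4 doses have been given. Superposition: Cmin = C₀·(f + f² + … + f^4).
≈ 17.466 × (0.0871 + 0.0076 + 0.0007 + 0.0001) ≈ 17.466 × 0.0955 ≈ 1.668 mcg/mL.

1.7 mcg/mL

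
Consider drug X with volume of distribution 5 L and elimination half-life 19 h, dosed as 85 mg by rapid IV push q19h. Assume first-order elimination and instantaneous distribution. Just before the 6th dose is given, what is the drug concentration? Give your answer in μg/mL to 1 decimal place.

16.5 μg/mL

f = (1/2)^(τ/t½) = (1/2)^(19/19) ≈ 0.5000.
C₀ = D/Vd = 85/5 ≈ 17.000 μg/mL.
Before the 6th dose, 5 doses have been given. Superposition: Cmin = C₀·(f + f² + … + f^5).
≈ 17.000 × (0.5000 + 0.2500 + 0.1250 + 0.0625 + 0.0313) ≈ 17.000 × 0.9688 ≈ 16.470 μg/mL.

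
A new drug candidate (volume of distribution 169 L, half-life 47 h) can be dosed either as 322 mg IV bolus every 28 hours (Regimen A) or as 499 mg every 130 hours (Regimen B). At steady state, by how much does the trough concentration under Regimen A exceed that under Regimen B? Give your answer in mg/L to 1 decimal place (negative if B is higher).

Regimen A: f = (1/2)^(28/47) ≈ 0.6617; Cmin,ss = (322/169)·f/(1−f) ≈ 3.727 mg/L.
Regimen B: f = (1/2)^(130/47) ≈ 0.1470; Cmin,ss = (499/169)·f/(1−f) ≈ 0.509 mg/L.
Difference ≈ 3.727 − 0.509 ≈ 3.218 mg/L.

3.2 mg/L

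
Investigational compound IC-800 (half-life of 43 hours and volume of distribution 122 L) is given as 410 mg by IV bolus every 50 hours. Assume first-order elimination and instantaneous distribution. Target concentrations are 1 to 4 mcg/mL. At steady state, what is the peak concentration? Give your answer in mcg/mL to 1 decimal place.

6.1 mcg/mL

τ/t½ = 50/43 ≈ 1.1628, so fraction remaining f = (1/2)^(50/43) ≈ 0.4466.
Accumulation ratio R = 1/(1 − f) ≈ 1/0.5534 ≈ 1.8070.
Single-dose peak C₀ = D/Vd = 410/122 ≈ 3.361 mcg/mL.
Steady-state peak Cmax,ss = C₀·R ≈ 3.361 × 1.8070 ≈ 6.073 mcg/mL.
Peak 6.1 mcg/mL vs MTC 4 mcg/mL: exceeds toxic threshold.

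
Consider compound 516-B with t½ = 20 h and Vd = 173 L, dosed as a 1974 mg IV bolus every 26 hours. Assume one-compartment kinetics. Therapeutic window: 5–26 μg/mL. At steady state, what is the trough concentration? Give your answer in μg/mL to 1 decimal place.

k = ln2/t½ = ln2/20 ≈ 0.034657 h⁻¹; fraction remaining f = e^(−kτ) = e^(−0.034657×26) ≈ 0.4061.
Single-dose peak C₀ = D/Vd = 1974/173 ≈ 11.410 μg/mL.
Steady-state trough Cmin,ss = C₀·f/(1−f) ≈ 11.410 × 0.4061/0.5939 ≈ 7.802 μg/mL.
Trough 7.8 μg/mL vs MEC 5 μg/mL: adequate.

7.8 μg/mL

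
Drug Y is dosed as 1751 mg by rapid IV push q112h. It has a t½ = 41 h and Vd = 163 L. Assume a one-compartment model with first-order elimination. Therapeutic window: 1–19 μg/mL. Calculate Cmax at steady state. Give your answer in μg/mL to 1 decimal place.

k = ln2/t½ = ln2/41 ≈ 0.016906 h⁻¹; fraction remaining f = e^(−kτ) = e^(−0.016906×112) ≈ 0.1505.
At steady state, accumulation factor R = 1/(1 − e^(−kτ)) ≈ 1.1772.
Single-dose peak C₀ = D/Vd = 1751/163 ≈ 10.742 μg/mL.
Cmax,ss = C₀/(1 − f) ≈ 10.742/0.8495 ≈ 12.645 μg/mL.
Peak 12.6 μg/mL vs MTC 19 μg/mL: below toxic threshold.

12.6 μg/mL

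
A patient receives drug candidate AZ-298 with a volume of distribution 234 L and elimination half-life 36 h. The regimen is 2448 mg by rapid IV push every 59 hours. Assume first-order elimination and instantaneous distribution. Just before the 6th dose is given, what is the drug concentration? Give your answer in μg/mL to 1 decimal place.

f = (1/2)^(τ/t½) = (1/2)^(59/36) ≈ 0.3211.
C₀ = D/Vd = 2448/234 ≈ 10.462 μg/mL.
Before the 6th dose, 5 doses have been given. Superposition: Cmin = C₀·(f + f² + … + f^5).
≈ 10.462 × (0.3211 + 0.1031 + 0.0331 + 0.0106 + 0.0034) ≈ 10.462 × 0.4713 ≈ 4.931 μg/mL.

4.9 μg/mL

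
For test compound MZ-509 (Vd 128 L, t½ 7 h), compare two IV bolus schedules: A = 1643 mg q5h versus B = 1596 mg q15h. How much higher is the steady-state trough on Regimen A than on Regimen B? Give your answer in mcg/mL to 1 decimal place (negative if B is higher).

Regimen A: f = (1/2)^(5/7) ≈ 0.6095; Cmin,ss = (1643/128)·f/(1−f) ≈ 20.035 mcg/mL.
Regimen B: f = (1/2)^(15/7) ≈ 0.2264; Cmin,ss = (1596/128)·f/(1−f) ≈ 3.649 mcg/mL.
Difference ≈ 20.035 − 3.649 ≈ 16.386 mcg/mL.

16.4 mcg/mL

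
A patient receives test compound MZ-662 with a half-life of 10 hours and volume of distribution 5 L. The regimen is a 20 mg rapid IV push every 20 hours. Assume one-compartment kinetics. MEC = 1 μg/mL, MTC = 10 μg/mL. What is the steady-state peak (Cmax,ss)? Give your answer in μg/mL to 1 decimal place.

τ = 20 h = 2 half-lives, so f = (1/2)^2 = 0.25.
At steady state, R = 1/(1 − 0.25) = 4/3.
Single-dose peak C₀ = D/Vd = 20/5 = 4 μg/mL.
Steady-state peak Cmax,ss = C₀·R = 4 × 4/3 ≈ 5.333 μg/mL.
Peak 5.3 μg/mL vs MTC 10 μg/mL: below toxic threshold.

5.3 μg/mL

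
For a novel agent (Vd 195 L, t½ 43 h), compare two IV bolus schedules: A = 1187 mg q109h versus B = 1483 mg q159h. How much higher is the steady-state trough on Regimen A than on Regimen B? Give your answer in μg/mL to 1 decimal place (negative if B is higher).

Regimen A: f = (1/2)^(109/43) ≈ 0.1726; Cmin,ss = (1187/195)·f/(1−f) ≈ 1.270 μg/mL.
Regimen B: f = (1/2)^(159/43) ≈ 0.0771; Cmin,ss = (1483/195)·f/(1−f) ≈ 0.635 μg/mL.
Difference ≈ 1.270 − 0.635 ≈ 0.635 μg/mL.

0.6 μg/mL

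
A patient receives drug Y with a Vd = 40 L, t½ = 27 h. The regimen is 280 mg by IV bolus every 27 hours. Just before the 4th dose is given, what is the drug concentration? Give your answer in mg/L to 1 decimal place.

f = (1/2)^(τ/t½) = (1/2)^(27/27) ≈ 0.5000.
C₀ = D/Vd = 280/40 ≈ 7.000 mg/L.
Before the 4th dose, 3 doses have been given. Superposition: Cmin = C₀·(f + f² + … + f^3).
≈ 7.000 × (0.5000 + 0.2500 + 0.1250) ≈ 7.000 × 0.8750 ≈ 6.125 mg/L.

6.1 mg/L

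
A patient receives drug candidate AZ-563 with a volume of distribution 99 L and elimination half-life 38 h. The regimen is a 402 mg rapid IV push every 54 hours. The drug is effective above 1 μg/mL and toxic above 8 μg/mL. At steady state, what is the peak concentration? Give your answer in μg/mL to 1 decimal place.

k = ln2/t½ = ln2/38 ≈ 0.018241 h⁻¹; fraction remaining f = e^(−kτ) = e^(−0.018241×54) ≈ 0.3734.
Accumulation ratio R = 1/(1 − f) ≈ 1/0.6266 ≈ 1.5959.
Single-dose peak C₀ = D/Vd = 402/99 ≈ 4.061 μg/mL.
Steady-state peak Cmax,ss = C₀·R ≈ 4.061 × 1.5959 ≈ 6.481 μg/mL.
Peak 6.5 μg/mL vs MTC 8 μg/mL: below toxic threshold.

6.5 μg/mL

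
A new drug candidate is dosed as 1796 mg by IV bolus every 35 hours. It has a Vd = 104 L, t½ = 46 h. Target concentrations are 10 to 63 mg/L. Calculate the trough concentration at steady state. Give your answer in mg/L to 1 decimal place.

k = ln2/t½ = ln2/46 ≈ 0.015068 h⁻¹; fraction remaining f = e^(−kτ) = e^(−0.015068×35) ≈ 0.5901.
Single-dose peak C₀ = D/Vd = 1796/104 ≈ 17.269 mg/L.
Steady-state trough Cmin,ss = C₀·f/(1−f) ≈ 17.269 × 0.5901/0.4099 ≈ 24.861 mg/L.
Trough 24.9 mg/L vs MEC 10 mg/L: adequate.

24.9 mg/L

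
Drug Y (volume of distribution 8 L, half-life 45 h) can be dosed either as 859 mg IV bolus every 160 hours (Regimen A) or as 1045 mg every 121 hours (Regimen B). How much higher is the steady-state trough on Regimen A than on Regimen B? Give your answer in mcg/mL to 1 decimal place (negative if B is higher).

Regimen A: f = (1/2)^(160/45) ≈ 0.0850; Cmin,ss = (859/8)·f/(1−f) ≈ 9.975 mcg/mL.
Regimen B: f = (1/2)^(121/45) ≈ 0.1551; Cmin,ss = (1045/8)·f/(1−f) ≈ 23.979 mcg/mL.
Difference ≈ 9.975 − 23.979 ≈ -14.004 mcg/mL.

-14.0 mcg/mL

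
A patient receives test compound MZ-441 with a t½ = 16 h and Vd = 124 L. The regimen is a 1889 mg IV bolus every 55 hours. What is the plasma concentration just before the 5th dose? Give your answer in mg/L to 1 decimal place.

f = (1/2)^(τ/t½) = (1/2)^(55/16) ≈ 0.0923.
C₀ = D/Vd = 1889/124 ≈ 15.234 mg/L.
Before the 5th dose, 4 doses have been given. Superposition: Cmin = C₀·(f + f² + … + f^4).
≈ 15.234 × (0.0923 + 0.0085 + 0.0008 + 0.0001) ≈ 15.234 × 0.1017 ≈ 1.549 mg/L.

1.5 mg/L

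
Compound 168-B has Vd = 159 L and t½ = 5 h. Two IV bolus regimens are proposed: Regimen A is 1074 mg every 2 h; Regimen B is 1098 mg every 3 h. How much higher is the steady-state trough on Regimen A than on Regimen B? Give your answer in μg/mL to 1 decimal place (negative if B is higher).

7.8 μg/mL

Regimen A: f = (1/2)^(2/5) ≈ 0.7579; Cmin,ss = (1074/159)·f/(1−f) ≈ 21.146 μg/mL.
Regimen B: f = (1/2)^(3/5) ≈ 0.6598; Cmin,ss = (1098/159)·f/(1−f) ≈ 13.393 μg/mL.
Difference ≈ 21.146 − 13.393 ≈ 7.753 μg/mL.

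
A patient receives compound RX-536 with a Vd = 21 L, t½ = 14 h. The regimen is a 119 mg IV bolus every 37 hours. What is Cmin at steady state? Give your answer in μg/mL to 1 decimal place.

1.1 μg/mL

k = ln2/t½ = ln2/14 ≈ 0.049511 h⁻¹; fraction remaining f = e^(−kτ) = e^(−0.049511×37) ≈ 0.1601.
At steady state, accumulation factor R = 1/(1 − e^(−kτ)) ≈ 1.1906.
Each bolus raises the concentration by D/Vd = 119/21 ≈ 5.667 μg/mL.
Cmax,ss = C₀/(1 − f) ≈ 5.667/0.8399 ≈ 6.747 μg/mL.
One interval later, Cmin,ss = Cmax,ss·e^(−kτ) ≈ 6.747 × 0.1601 ≈ 1.080 μg/mL.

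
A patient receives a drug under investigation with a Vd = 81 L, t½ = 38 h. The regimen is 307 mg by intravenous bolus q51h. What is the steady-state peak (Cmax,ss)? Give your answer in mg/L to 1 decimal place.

6.3 mg/L

Over one 51-h interval, 51/38 ≈ 1.3421 half-lives elapse, leaving f ≈ 0.3944 of each dose.
Accumulation ratio R = 1/(1 − f) ≈ 1/0.6056 ≈ 1.6513.
Each bolus raises the concentration by D/Vd = 307/81 ≈ 3.790 mg/L.
Cmax,ss = C₀/(1 − f) ≈ 3.790/0.6056 ≈ 6.258 mg/L.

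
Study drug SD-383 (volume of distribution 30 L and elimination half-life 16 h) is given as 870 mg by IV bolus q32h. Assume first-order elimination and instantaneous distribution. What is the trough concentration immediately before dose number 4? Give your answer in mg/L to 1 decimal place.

f = (1/2)^(τ/t½) = (1/2)^(32/16) ≈ 0.2500.
C₀ = D/Vd = 870/30 ≈ 29.000 mg/L.
Before the 4th dose, 3 doses have been given. Superposition: Cmin = C₀·(f + f² + … + f^3).
≈ 29.000 × (0.2500 + 0.0625 + 0.0156) ≈ 29.000 × 0.3281 ≈ 9.515 mg/L.

9.5 mg/L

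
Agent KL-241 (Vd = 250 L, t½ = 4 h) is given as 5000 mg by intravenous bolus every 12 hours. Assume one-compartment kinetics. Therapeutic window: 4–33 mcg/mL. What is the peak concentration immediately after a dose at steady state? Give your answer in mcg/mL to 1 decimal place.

τ = 12 h = 3 half-lives, so f = (1/2)^3 = 0.125.
Accumulation ratio R = 1/(1 − f) = 1/0.875 = 8/7.
Single-dose peak C₀ = D/Vd = 5000/250 = 20 mcg/mL.
Steady-state peak Cmax,ss = C₀·R = 20 × 8/7 ≈ 22.857 mcg/mL.
Peak 22.9 mcg/mL vs MTC 33 mcg/mL: below toxic threshold.

22.9 mcg/mL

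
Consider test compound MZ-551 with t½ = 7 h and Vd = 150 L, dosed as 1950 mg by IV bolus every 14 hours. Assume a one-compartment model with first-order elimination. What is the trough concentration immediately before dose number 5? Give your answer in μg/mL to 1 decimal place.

4.3 μg/mL

f = (1/2)^(τ/t½) = (1/2)^(14/7) ≈ 0.2500.
C₀ = D/Vd = 1950/150 ≈ 13.000 μg/mL.
Before the 5th dose, 4 doses have been given. Superposition: Cmin = C₀·(f + f² + … + f^4).
≈ 13.000 × (0.2500 + 0.0625 + 0.0156 + 0.0039) ≈ 13.000 × 0.3320 ≈ 4.316 μg/mL.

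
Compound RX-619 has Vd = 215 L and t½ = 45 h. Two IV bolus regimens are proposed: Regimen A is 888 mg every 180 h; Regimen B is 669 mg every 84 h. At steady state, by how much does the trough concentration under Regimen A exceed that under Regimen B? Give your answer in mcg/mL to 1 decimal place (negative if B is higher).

-0.9 mcg/mL

Regimen A: f = (1/2)^(180/45) ≈ 0.0625; Cmin,ss = (888/215)·f/(1−f) ≈ 0.275 mcg/mL.
Regimen B: f = (1/2)^(84/45) ≈ 0.2742; Cmin,ss = (669/215)·f/(1−f) ≈ 1.176 mcg/mL.
Difference ≈ 0.275 − 1.176 ≈ -0.901 mcg/mL.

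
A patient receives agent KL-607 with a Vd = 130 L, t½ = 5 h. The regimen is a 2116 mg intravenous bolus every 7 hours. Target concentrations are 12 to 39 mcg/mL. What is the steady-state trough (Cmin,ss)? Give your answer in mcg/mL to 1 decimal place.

9.9 mcg/mL

k = ln2/t½ = ln2/5 ≈ 0.138629 h⁻¹; fraction remaining f = e^(−kτ) = e^(−0.138629×7) ≈ 0.3789.
Single-dose peak C₀ = D/Vd = 2116/130 ≈ 16.277 mcg/mL.
Steady-state trough Cmin,ss = C₀·f/(1−f) ≈ 16.277 × 0.3789/0.6211 ≈ 9.930 mcg/mL.
Trough 9.9 mcg/mL vs MEC 12 mcg/mL: subtherapeutic.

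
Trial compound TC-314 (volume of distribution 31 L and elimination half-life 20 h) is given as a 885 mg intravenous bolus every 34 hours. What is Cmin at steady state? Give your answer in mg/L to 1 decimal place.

12.7 mg/L

τ/t½ = 34/20 ≈ 1.7, so fraction remaining f = (1/2)^(34/20) ≈ 0.3078.
Single-dose peak C₀ = D/Vd = 885/31 ≈ 28.548 mg/L.
Steady-state trough Cmin,ss = C₀·f/(1−f) ≈ 28.548 × 0.3078/0.6922 ≈ 12.694 mg/L.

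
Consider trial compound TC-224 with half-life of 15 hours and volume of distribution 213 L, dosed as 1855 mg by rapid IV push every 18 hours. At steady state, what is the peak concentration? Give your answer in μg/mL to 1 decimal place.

15.4 μg/mL

k = ln2/t½ = ln2/15 ≈ 0.046210 h⁻¹; fraction remaining f = e^(−kτ) = e^(−0.046210×18) ≈ 0.4353.
Accumulation ratio R = 1/(1 − f) ≈ 1/0.5647 ≈ 1.7709.
Single-dose peak C₀ = D/Vd = 1855/213 ≈ 8.709 μg/mL.
Steady-state peak Cmax,ss = C₀·R ≈ 8.709 × 1.7709 ≈ 15.423 μg/mL.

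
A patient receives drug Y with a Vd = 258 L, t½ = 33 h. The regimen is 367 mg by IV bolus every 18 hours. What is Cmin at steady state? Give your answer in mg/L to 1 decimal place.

3.1 mg/L

Over one 18-h interval, 18/33 ≈ 0.54545 half-lives elapse, leaving f ≈ 0.6852 of each dose.
At steady state, accumulation factor R = 1/(1 − e^(−kτ)) ≈ 3.1766.
Single-dose peak C₀ = D/Vd = 367/258 ≈ 1.422 mg/L.
Steady-state peak Cmax,ss = C₀·R ≈ 1.422 × 3.1766 ≈ 4.517 mg/L.
Steady-state trough Cmin,ss = Cmax,ss·f ≈ 4.517 × 0.6852 ≈ 3.095 mg/L.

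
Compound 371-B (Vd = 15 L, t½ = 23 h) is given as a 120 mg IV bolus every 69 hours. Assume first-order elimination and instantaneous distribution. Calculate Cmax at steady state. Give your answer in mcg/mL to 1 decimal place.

The dosing interval is 3 half-lives, so f = 2^(−3) = 0.125.
Accumulation ratio R = 1/(1 − f) = 1/0.875 = 8/7.
Single-dose peak C₀ = D/Vd = 120/15 = 8 mcg/mL.
Steady-state peak Cmax,ss = C₀·R = 8 × 8/7 ≈ 9.143 mcg/mL.

9.1 mcg/mL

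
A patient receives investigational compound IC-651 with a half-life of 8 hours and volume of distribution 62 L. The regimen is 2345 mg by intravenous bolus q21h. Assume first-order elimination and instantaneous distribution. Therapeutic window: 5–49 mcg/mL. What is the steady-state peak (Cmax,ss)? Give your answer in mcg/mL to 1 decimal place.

45.1 mcg/mL

τ/t½ = 21/8 ≈ 2.625, so fraction remaining f = (1/2)^(21/8) ≈ 0.1621.
Accumulation ratio R = 1/(1 − f) ≈ 1/0.8379 ≈ 1.1935.
Single-dose peak C₀ = D/Vd = 2345/62 ≈ 37.823 mcg/mL.
Steady-state peak Cmax,ss = C₀·R ≈ 37.823 × 1.1935 ≈ 45.142 mcg/mL.
Peak 45.1 mcg/mL vs MTC 49 mcg/mL: below toxic threshold.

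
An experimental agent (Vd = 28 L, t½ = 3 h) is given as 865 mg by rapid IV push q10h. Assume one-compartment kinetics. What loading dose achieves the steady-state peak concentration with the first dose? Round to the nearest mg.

f = (1/2)^(10/3) ≈ 0.099213; accumulation ratio R = 1/(1−f) ≈ 1.11014.
Loading dose to hit Cmax,ss on first dose: D_load = D_maint·R ≈ 865 × 1.11014 ≈ 960.27 mg.

960 mg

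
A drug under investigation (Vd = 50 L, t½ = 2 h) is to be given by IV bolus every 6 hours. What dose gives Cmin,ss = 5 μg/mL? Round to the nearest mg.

1750 mg

τ/t½ = 6/2 ≈ 3, so f = (1/2)^(6/2) ≈ 0.125000.
Cmin,ss = (D/Vd)·f/(1−f), so D = Cmin,ss·Vd·(1−f)/f.
D = 5 × 50 × (1−f)/f ≈ 5 × 50 × 7.00000 ≈ 1750.00 mg.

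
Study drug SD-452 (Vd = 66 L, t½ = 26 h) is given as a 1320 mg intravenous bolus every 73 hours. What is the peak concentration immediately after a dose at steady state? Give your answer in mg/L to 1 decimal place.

23.3 mg/L

Over one 73-h interval, 73/26 ≈ 2.8077 half-lives elapse, leaving f ≈ 0.1428 of each dose.
Accumulation ratio R = 1/(1 − f) ≈ 1/0.8572 ≈ 1.1666.
Each bolus raises the concentration by D/Vd = 1320/66 ≈ 20.000 mg/L.
Steady-state peak Cmax,ss = C₀·R ≈ 20.000 × 1.1666 ≈ 23.332 mg/L.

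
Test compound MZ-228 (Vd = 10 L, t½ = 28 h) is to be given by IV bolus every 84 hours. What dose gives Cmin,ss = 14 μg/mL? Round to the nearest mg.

980 mg

τ/t½ = 84/28 ≈ 3, so f = (1/2)^(84/28) ≈ 0.125000.
Cmin,ss = (D/Vd)·f/(1−f), so D = Cmin,ss·Vd·(1−f)/f.
D = 14 × 10 × (1−f)/f ≈ 14 × 10 × 7.00000 ≈ 980.00 mg.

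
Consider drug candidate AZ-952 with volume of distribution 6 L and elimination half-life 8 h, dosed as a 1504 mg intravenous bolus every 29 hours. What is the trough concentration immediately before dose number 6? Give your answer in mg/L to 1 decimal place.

22.1 mg/L

f = (1/2)^(τ/t½) = (1/2)^(29/8) ≈ 0.0811.
C₀ = D/Vd = 1504/6 ≈ 250.667 mg/L.
Before the 6th dose, 5 doses have been given. Superposition: Cmin = C₀·(f + f² + … + f^5).
≈ 250.667 × (0.0811 + 0.0066 + 0.0005 + 0.0000 + 0.0000) ≈ 250.667 × 0.0882 ≈ 22.109 mg/L.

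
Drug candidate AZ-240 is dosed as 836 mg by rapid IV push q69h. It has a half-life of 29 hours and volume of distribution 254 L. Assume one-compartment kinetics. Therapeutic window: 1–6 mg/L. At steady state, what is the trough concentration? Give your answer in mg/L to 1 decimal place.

0.8 mg/L

τ/t½ = 69/29 ≈ 2.3793, so fraction remaining f = (1/2)^(69/29) ≈ 0.1922.
Single-dose peak C₀ = D/Vd = 836/254 ≈ 3.291 mg/L.
Steady-state trough Cmin,ss = C₀·f/(1−f) ≈ 3.291 × 0.1922/0.8078 ≈ 0.783 mg/L.
Trough 0.8 mg/L vs MEC 1 mg/L: subtherapeutic.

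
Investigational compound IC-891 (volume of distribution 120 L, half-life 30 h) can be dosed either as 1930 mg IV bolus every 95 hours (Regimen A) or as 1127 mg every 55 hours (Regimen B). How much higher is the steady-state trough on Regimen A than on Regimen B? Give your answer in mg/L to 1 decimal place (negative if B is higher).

-1.6 mg/L

Regimen A: f = (1/2)^(95/30) ≈ 0.1114; Cmin,ss = (1930/120)·f/(1−f) ≈ 2.016 mg/L.
Regimen B: f = (1/2)^(55/30) ≈ 0.2806; Cmin,ss = (1127/120)·f/(1−f) ≈ 3.663 mg/L.
Difference ≈ 2.016 − 3.663 ≈ -1.647 mg/L.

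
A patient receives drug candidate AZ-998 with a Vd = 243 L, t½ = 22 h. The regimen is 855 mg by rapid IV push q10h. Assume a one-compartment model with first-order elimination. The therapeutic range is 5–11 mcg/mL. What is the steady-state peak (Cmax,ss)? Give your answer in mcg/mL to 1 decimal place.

13.0 mcg/mL

Over one 10-h interval, 10/22 ≈ 0.45455 half-lives elapse, leaving f ≈ 0.7297 of each dose.
At steady state, accumulation factor R = 1/(1 − e^(−kτ)) ≈ 3.6996.
Each bolus raises the concentration by D/Vd = 855/243 ≈ 3.519 mcg/mL.
Cmax,ss = C₀/(1 − f) ≈ 3.519/0.2703 ≈ 13.019 mcg/mL.
Peak 13.0 mcg/mL vs MTC 11 mcg/mL: exceeds toxic threshold.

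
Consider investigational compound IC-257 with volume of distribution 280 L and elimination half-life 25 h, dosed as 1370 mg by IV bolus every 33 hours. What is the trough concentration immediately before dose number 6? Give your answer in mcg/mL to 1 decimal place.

f = (1/2)^(τ/t½) = (1/2)^(33/25) ≈ 0.4005.
C₀ = D/Vd = 1370/280 ≈ 4.893 mcg/mL.
Before the 6th dose, 5 doses have been given. Superposition: Cmin = C₀·(f + f² + … + f^5).
≈ 4.893 × (0.4005 + 0.1604 + 0.0642 + 0.0257 + 0.0103) ≈ 4.893 × 0.6611 ≈ 3.235 mcg/mL.

3.2 mcg/mL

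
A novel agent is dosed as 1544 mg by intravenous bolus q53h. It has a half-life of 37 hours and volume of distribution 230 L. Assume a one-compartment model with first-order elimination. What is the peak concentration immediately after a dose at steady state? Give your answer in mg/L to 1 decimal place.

10.7 mg/L

Over one 53-h interval, 53/37 ≈ 1.4324 half-lives elapse, leaving f ≈ 0.3705 of each dose.
Accumulation ratio R = 1/(1 − f) ≈ 1/0.6295 ≈ 1.5886.
Each bolus raises the concentration by D/Vd = 1544/230 ≈ 6.713 mg/L.
Cmax,ss = C₀/(1 − f) ≈ 6.713/0.6295 ≈ 10.664 mg/L.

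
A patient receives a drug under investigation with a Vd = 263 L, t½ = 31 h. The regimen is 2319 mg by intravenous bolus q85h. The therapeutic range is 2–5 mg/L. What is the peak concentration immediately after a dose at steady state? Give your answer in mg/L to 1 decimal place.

10.4 mg/L

τ/t½ = 85/31 ≈ 2.7419, so fraction remaining f = (1/2)^(85/31) ≈ 0.1495.
Accumulation ratio R = 1/(1 − f) ≈ 1/0.8505 ≈ 1.1758.
Single-dose peak C₀ = D/Vd = 2319/263 ≈ 8.817 mg/L.
Steady-state peak Cmax,ss = C₀·R ≈ 8.817 × 1.1758 ≈ 10.367 mg/L.
Peak 10.4 mg/L vs MTC 5 mg/L: exceeds toxic threshold.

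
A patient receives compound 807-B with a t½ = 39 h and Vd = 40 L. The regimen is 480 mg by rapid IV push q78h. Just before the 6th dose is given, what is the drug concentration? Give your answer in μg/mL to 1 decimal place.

f = (1/2)^(τ/t½) = (1/2)^(78/39) ≈ 0.2500.
C₀ = D/Vd = 480/40 ≈ 12.000 μg/mL.
Before the 6th dose, 5 doses have been given. Superposition: Cmin = C₀·(f + f² + … + f^5).
≈ 12.000 × (0.2500 + 0.0625 + 0.0156 + 0.0039 + 0.0010) ≈ 12.000 × 0.3330 ≈ 3.996 μg/mL.

4.0 μg/mL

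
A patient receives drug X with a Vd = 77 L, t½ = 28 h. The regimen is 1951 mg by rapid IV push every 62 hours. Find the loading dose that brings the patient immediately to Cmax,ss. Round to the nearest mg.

f = (1/2)^(62/28) ≈ 0.215493; accumulation ratio R = 1/(1−f) ≈ 1.27469.
Loading dose to hit Cmax,ss on first dose: D_load = D_maint·R ≈ 1951 × 1.27469 ≈ 2486.92 mg.

2487 mg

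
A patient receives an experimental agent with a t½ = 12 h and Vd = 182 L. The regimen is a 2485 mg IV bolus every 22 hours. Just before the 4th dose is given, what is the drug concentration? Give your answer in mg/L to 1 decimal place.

f = (1/2)^(τ/t½) = (1/2)^(22/12) ≈ 0.2806.
C₀ = D/Vd = 2485/182 ≈ 13.654 mg/L.
Before the 4th dose, 3 doses have been given. Superposition: Cmin = C₀·(f + f² + … + f^3).
≈ 13.654 × (0.2806 + 0.0787 + 0.0221) ≈ 13.654 × 0.3814 ≈ 5.208 mg/L.

5.2 mg/L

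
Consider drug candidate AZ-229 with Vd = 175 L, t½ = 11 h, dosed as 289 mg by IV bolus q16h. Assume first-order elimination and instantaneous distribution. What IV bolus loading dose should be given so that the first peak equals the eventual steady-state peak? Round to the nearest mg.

455 mg

f = (1/2)^(16/11) ≈ 0.364870; accumulation ratio R = 1/(1−f) ≈ 1.57448.
Loading dose to hit Cmax,ss on first dose: D_load = D_maint·R ≈ 289 × 1.57448 ≈ 455.02 mg.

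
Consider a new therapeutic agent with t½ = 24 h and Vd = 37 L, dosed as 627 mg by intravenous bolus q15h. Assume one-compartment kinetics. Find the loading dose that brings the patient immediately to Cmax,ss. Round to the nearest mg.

1783 mg

f = (1/2)^(15/24) ≈ 0.648420; accumulation ratio R = 1/(1−f) ≈ 2.84430.
Loading dose to hit Cmax,ss on first dose: D_load = D_maint·R ≈ 627 × 2.84430 ≈ 1783.38 mg.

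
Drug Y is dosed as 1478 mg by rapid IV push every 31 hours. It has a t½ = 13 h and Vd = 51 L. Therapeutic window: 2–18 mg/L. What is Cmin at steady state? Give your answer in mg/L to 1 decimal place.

6.9 mg/L

τ/t½ = 31/13 ≈ 2.3846, so fraction remaining f = (1/2)^(31/13) ≈ 0.1915.
Accumulation ratio R = 1/(1 − f) ≈ 1/0.8085 ≈ 1.2369.
Each bolus raises the concentration by D/Vd = 1478/51 ≈ 28.980 mg/L.
Cmax,ss = C₀/(1 − f) ≈ 28.980/0.8085 ≈ 35.844 mg/L.
Steady-state trough Cmin,ss = Cmax,ss·f ≈ 35.844 × 0.1915 ≈ 6.864 mg/L.
Trough 6.9 mg/L vs MEC 2 mg/L: adequate.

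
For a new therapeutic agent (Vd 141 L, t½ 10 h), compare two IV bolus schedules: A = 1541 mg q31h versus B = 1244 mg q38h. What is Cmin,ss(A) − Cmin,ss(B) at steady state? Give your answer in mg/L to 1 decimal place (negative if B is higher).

0.8 mg/L

Regimen A: f = (1/2)^(31/10) ≈ 0.1166; Cmin,ss = (1541/141)·f/(1−f) ≈ 1.443 mg/L.
Regimen B: f = (1/2)^(38/10) ≈ 0.0718; Cmin,ss = (1244/141)·f/(1−f) ≈ 0.682 mg/L.
Difference ≈ 1.443 − 0.682 ≈ 0.761 mg/L.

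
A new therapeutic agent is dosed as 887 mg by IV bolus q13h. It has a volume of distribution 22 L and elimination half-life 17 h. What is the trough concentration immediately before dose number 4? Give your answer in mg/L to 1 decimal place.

45.9 mg/L

f = (1/2)^(τ/t½) = (1/2)^(13/17) ≈ 0.5886.
C₀ = D/Vd = 887/22 ≈ 40.318 mg/L.
Before the 4th dose, 3 doses have been given. Superposition: Cmin = C₀·(f + f² + … + f^3).
≈ 40.318 × (0.5886 + 0.3464 + 0.2039) ≈ 40.318 × 1.1389 ≈ 45.918 mg/L.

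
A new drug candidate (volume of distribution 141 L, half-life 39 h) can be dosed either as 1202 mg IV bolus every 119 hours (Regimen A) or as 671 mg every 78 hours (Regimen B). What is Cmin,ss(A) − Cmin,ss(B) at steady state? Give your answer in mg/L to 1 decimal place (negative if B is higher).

-0.4 mg/L

Regimen A: f = (1/2)^(119/39) ≈ 0.1206; Cmin,ss = (1202/141)·f/(1−f) ≈ 1.169 mg/L.
Regimen B: f = (1/2)^(78/39) ≈ 0.2500; Cmin,ss = (671/141)·f/(1−f) ≈ 1.586 mg/L.
Difference ≈ 1.169 − 1.586 ≈ -0.417 mg/L.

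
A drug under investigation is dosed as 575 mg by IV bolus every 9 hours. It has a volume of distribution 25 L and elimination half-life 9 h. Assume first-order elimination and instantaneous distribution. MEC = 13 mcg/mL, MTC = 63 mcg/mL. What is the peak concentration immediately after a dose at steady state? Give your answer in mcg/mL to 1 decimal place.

46.0 mcg/mL

The dosing interval is 1 half-life, so f = 2^(−1) = 0.5.
At steady state, R = 1/(1 − 0.5) = 2/1.
Single-dose peak C₀ = D/Vd = 575/25 = 23 mcg/mL.
Steady-state peak Cmax,ss = C₀·R = 23 × 2/1 ≈ 46.000 mcg/mL.
Peak 46.0 mcg/mL vs MTC 63 mcg/mL: below toxic threshold.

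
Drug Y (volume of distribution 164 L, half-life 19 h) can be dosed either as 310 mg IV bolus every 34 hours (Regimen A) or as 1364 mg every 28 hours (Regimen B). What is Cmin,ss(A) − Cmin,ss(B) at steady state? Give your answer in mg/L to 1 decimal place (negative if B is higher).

Regimen A: f = (1/2)^(34/19) ≈ 0.2893; Cmin,ss = (310/164)·f/(1−f) ≈ 0.769 mg/L.
Regimen B: f = (1/2)^(28/19) ≈ 0.3601; Cmin,ss = (1364/164)·f/(1−f) ≈ 4.680 mg/L.
Difference ≈ 0.769 − 4.680 ≈ -3.911 mg/L.

-3.9 mg/L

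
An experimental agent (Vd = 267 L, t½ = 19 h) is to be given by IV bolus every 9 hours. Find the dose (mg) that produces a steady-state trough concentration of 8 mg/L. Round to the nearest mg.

τ/t½ = 9/19 ≈ 0.47368, so f = (1/2)^(9/19) ≈ 0.720123.
Cmin,ss = (D/Vd)·f/(1−f), so D = Cmin,ss·Vd·(1−f)/f.
D = 8 × 267 × (1−f)/f ≈ 8 × 267 × 0.38865 ≈ 830.16 mg.

830 mg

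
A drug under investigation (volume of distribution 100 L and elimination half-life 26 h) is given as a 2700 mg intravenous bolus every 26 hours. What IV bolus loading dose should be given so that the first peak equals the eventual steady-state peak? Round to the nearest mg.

5400 mg

f = (1/2)^(26/26) ≈ 0.500000; accumulation ratio R = 1/(1−f) ≈ 2.00000.
Loading dose to hit Cmax,ss on first dose: D_load = D_maint·R ≈ 2700 × 2.00000 ≈ 5400.00 mg.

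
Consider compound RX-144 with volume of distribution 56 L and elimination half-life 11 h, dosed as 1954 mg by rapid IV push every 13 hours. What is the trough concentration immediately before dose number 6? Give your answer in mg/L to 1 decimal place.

27.0 mg/L

f = (1/2)^(τ/t½) = (1/2)^(13/11) ≈ 0.4408.
C₀ = D/Vd = 1954/56 ≈ 34.893 mg/L.
Before the 6th dose, 5 doses have been given. Superposition: Cmin = C₀·(f + f² + … + f^5).
≈ 34.893 × (0.4408 + 0.1943 + 0.0856 + 0.0378 + 0.0166) ≈ 34.893 × 0.7751 ≈ 27.046 mg/L.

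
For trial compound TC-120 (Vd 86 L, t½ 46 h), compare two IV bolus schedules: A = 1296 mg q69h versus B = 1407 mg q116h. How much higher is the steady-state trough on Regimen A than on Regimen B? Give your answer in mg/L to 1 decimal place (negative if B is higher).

4.8 mg/L

Regimen A: f = (1/2)^(69/46) ≈ 0.3536; Cmin,ss = (1296/86)·f/(1−f) ≈ 8.244 mg/L.
Regimen B: f = (1/2)^(116/46) ≈ 0.1741; Cmin,ss = (1407/86)·f/(1−f) ≈ 3.449 mg/L.
Difference ≈ 8.244 − 3.449 ≈ 4.795 mg/L.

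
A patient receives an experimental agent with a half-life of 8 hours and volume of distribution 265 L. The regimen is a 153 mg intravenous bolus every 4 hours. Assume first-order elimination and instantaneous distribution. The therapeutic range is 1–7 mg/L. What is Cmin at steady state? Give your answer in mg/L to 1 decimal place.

1.4 mg/L

τ/t½ = 4/8 ≈ 0.5, so fraction remaining f = (1/2)^(4/8) ≈ 0.7071.
Accumulation ratio R = 1/(1 − f) ≈ 1/0.2929 ≈ 3.4141.
Each bolus raises the concentration by D/Vd = 153/265 ≈ 0.577 mg/L.
Cmax,ss = C₀/(1 − f) ≈ 0.577/0.2929 ≈ 1.970 mg/L.
Steady-state trough Cmin,ss = Cmax,ss·f ≈ 1.970 × 0.7071 ≈ 1.393 mg/L.
Trough 1.4 mg/L vs MEC 1 mg/L: adequate.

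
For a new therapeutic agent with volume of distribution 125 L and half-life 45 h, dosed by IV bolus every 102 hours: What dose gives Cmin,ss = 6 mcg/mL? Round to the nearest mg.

2859 mg

τ/t½ = 102/45 ≈ 2.2667, so f = (1/2)^(102/45) ≈ 0.207809.
Cmin,ss = (D/Vd)·f/(1−f), so D = Cmin,ss·Vd·(1−f)/f.
D = 6 × 125 × (1−f)/f ≈ 6 × 125 × 3.81211 ≈ 2859.08 mg.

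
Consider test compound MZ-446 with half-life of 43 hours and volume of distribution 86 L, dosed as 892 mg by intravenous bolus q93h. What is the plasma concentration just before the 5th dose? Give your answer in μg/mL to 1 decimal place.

3.0 μg/mL

f = (1/2)^(τ/t½) = (1/2)^(93/43) ≈ 0.2233.
C₀ = D/Vd = 892/86 ≈ 10.372 μg/mL.
Before the 5th dose, 4 doses have been given. Superposition: Cmin = C₀·(f + f² + … + f^4).
≈ 10.372 × (0.2233 + 0.0499 + 0.0111 + 0.0025) ≈ 10.372 × 0.2868 ≈ 2.975 μg/mL.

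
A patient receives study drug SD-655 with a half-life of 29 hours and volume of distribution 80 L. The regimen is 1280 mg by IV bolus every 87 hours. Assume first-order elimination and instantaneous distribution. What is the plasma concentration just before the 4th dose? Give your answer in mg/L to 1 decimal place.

2.3 mg/L

f = (1/2)^(τ/t½) = (1/2)^(87/29) ≈ 0.1250.
C₀ = D/Vd = 1280/80 ≈ 16.000 mg/L.
Before the 4th dose, 3 doses have been given. Superposition: Cmin = C₀·(f + f² + … + f^3).
≈ 16.000 × (0.1250 + 0.0156 + 0.0020) ≈ 16.000 × 0.1426 ≈ 2.282 mg/L.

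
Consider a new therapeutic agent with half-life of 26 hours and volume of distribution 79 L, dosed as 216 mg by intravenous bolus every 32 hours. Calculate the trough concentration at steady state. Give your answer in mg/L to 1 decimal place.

k = ln2/t½ = ln2/26 ≈ 0.026660 h⁻¹; fraction remaining f = e^(−kτ) = e^(−0.026660×32) ≈ 0.4261.
Each bolus raises the concentration by D/Vd = 216/79 ≈ 2.734 mg/L.
Steady-state trough Cmin,ss = C₀·f/(1−f) ≈ 2.734 × 0.4261/0.5739 ≈ 2.030 mg/L.

2.0 mg/L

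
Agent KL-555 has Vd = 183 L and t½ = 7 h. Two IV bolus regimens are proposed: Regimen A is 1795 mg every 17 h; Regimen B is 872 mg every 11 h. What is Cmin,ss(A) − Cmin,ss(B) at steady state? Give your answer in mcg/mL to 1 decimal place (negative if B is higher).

-0.2 mcg/mL

Regimen A: f = (1/2)^(17/7) ≈ 0.1857; Cmin,ss = (1795/183)·f/(1−f) ≈ 2.237 mcg/mL.
Regimen B: f = (1/2)^(11/7) ≈ 0.3365; Cmin,ss = (872/183)·f/(1−f) ≈ 2.417 mcg/mL.
Difference ≈ 2.237 − 2.417 ≈ -0.180 mcg/mL.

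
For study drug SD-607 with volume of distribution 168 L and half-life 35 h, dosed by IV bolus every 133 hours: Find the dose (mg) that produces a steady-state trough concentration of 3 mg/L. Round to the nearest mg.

τ/t½ = 133/35 ≈ 3.8, so f = (1/2)^(133/35) ≈ 0.071794.
Cmin,ss = (D/Vd)·f/(1−f), so D = Cmin,ss·Vd·(1−f)/f.
D = 3 × 168 × (1−f)/f ≈ 3 × 168 × 12.92874 ≈ 6516.08 mg.

6516 mg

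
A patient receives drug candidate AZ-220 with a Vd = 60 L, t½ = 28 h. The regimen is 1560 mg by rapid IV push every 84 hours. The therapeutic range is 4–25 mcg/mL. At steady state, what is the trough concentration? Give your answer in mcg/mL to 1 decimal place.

The dosing interval is 3 half-lives, so f = 2^(−3) = 0.125.
At steady state, R = 1/(1 − 0.125) = 8/7.
Single-dose peak C₀ = D/Vd = 1560/60 = 26 mcg/mL.
Steady-state peak Cmax,ss = C₀·R = 26 × 8/7 ≈ 29.714 mcg/mL.
Steady-state trough Cmin,ss = Cmax,ss·f ≈ 29.714 × 0.125 ≈ 3.714 mcg/mL.
Trough 3.7 mcg/mL vs MEC 4 mcg/mL: subtherapeutic.

3.7 mcg/mL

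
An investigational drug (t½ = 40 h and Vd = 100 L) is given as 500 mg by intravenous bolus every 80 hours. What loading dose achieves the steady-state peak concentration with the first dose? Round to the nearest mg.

f = (1/2)^(80/40) ≈ 0.250000; accumulation ratio R = 1/(1−f) ≈ 1.33333.
Loading dose to hit Cmax,ss on first dose: D_load = D_maint·R ≈ 500 × 1.33333 ≈ 666.66 mg.

667 mg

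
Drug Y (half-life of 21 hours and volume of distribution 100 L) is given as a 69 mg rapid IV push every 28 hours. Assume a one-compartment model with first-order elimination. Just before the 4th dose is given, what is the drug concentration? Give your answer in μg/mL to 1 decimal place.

f = (1/2)^(τ/t½) = (1/2)^(28/21) ≈ 0.3969.
C₀ = D/Vd = 69/100 ≈ 0.690 μg/mL.
Before the 4th dose, 3 doses have been given. Superposition: Cmin = C₀·(f + f² + … + f^3).
≈ 0.690 × (0.3969 + 0.1575 + 0.0625) ≈ 0.690 × 0.6169 ≈ 0.426 μg/mL.

0.4 μg/mL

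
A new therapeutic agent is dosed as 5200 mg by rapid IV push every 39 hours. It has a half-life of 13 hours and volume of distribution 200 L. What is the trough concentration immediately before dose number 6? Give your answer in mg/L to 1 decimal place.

f = (1/2)^(τ/t½) = (1/2)^(39/13) ≈ 0.1250.
C₀ = D/Vd = 5200/200 ≈ 26.000 mg/L.
Before the 6th dose, 5 doses have been given. Superposition: Cmin = C₀·(f + f² + … + f^5).
≈ 26.000 × (0.1250 + 0.0156 + 0.0020 + 0.0002 + 0.0000) ≈ 26.000 × 0.1428 ≈ 3.713 mg/L.

3.7 mg/L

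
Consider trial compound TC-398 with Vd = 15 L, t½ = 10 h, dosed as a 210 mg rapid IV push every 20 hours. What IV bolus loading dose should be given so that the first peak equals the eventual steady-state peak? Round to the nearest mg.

280 mg

f = (1/2)^(20/10) ≈ 0.250000; accumulation ratio R = 1/(1−f) ≈ 1.33333.
Loading dose to hit Cmax,ss on first dose: D_load = D_maint·R ≈ 210 × 1.33333 ≈ 280.00 mg.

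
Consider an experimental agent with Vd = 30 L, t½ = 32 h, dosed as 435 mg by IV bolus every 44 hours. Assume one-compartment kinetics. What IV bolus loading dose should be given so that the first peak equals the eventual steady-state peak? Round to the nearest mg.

f = (1/2)^(44/32) ≈ 0.385553; accumulation ratio R = 1/(1−f) ≈ 1.62748.
Loading dose to hit Cmax,ss on first dose: D_load = D_maint·R ≈ 435 × 1.62748 ≈ 707.95 mg.

708 mg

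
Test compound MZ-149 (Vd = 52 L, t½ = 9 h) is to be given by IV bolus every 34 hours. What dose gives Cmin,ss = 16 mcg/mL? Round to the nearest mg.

10580 mg

τ/t½ = 34/9 ≈ 3.7778, so f = (1/2)^(34/9) ≈ 0.072908.
Cmin,ss = (D/Vd)·f/(1−f), so D = Cmin,ss·Vd·(1−f)/f.
D = 16 × 52 × (1−f)/f ≈ 16 × 52 × 12.71592 ≈ 10579.65 mg.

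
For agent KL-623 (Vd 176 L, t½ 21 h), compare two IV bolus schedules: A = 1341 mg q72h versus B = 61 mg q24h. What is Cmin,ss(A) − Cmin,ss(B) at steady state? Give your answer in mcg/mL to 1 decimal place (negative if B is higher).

0.5 mcg/mL

Regimen A: f = (1/2)^(72/21) ≈ 0.0929; Cmin,ss = (1341/176)·f/(1−f) ≈ 0.780 mcg/mL.
Regimen B: f = (1/2)^(24/21) ≈ 0.4529; Cmin,ss = (61/176)·f/(1−f) ≈ 0.287 mcg/mL.
Difference ≈ 0.780 − 0.287 ≈ 0.493 mcg/mL.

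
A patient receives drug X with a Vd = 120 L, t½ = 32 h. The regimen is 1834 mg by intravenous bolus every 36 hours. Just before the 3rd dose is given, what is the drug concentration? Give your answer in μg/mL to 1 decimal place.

f = (1/2)^(τ/t½) = (1/2)^(36/32) ≈ 0.4585.
C₀ = D/Vd = 1834/120 ≈ 15.283 μg/mL.
Before the 3rd dose, 2 doses have been given. Superposition: Cmin = C₀·(f + f²).
≈ 15.283 × (0.4585 + 0.2102) ≈ 15.283 × 0.6687 ≈ 10.220 μg/mL.

10.2 μg/mL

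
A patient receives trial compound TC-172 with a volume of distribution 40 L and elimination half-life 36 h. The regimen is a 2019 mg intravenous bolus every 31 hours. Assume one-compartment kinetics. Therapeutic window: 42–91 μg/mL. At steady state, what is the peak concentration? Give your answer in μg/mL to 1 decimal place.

k = ln2/t½ = ln2/36 ≈ 0.019254 h⁻¹; fraction remaining f = e^(−kτ) = e^(−0.019254×31) ≈ 0.5505.
Accumulation ratio R = 1/(1 − f) ≈ 1/0.4495 ≈ 2.2247.
Each bolus raises the concentration by D/Vd = 2019/40 ≈ 50.475 μg/mL.
Steady-state peak Cmax,ss = C₀·R ≈ 50.475 × 2.2247 ≈ 112.292 μg/mL.
Peak 112.3 μg/mL vs MTC 91 μg/mL: exceeds toxic threshold.

112.3 μg/mL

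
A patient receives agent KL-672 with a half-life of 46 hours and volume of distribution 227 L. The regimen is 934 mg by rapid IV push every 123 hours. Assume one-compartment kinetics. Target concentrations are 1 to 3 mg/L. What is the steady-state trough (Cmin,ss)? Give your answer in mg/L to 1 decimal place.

Over one 123-h interval, 123/46 ≈ 2.6739 half-lives elapse, leaving f ≈ 0.1567 of each dose.
At steady state, accumulation factor R = 1/(1 − e^(−kτ)) ≈ 1.1858.
Single-dose peak C₀ = D/Vd = 934/227 ≈ 4.115 mg/L.
Steady-state peak Cmax,ss = C₀·R ≈ 4.115 × 1.1858 ≈ 4.880 mg/L.
One interval later, Cmin,ss = Cmax,ss·e^(−kτ) ≈ 4.880 × 0.1567 ≈ 0.765 mg/L.
Trough 0.8 mg/L vs MEC 1 mg/L: subtherapeutic.

0.8 mg/L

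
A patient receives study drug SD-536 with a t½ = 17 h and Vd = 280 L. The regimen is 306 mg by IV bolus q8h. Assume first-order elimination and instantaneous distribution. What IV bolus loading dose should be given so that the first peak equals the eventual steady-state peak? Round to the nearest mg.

1099 mg

f = (1/2)^(8/17) ≈ 0.721670; accumulation ratio R = 1/(1−f) ≈ 3.59286.
Loading dose to hit Cmax,ss on first dose: D_load = D_maint·R ≈ 306 × 3.59286 ≈ 1099.42 mg.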